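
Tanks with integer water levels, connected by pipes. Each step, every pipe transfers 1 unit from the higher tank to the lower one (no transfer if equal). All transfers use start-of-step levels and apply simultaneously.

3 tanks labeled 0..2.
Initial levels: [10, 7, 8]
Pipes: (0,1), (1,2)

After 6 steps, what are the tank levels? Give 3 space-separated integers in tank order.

Answer: 9 7 9

Derivation:
Step 1: flows [0->1,2->1] -> levels [9 9 7]
Step 2: flows [0=1,1->2] -> levels [9 8 8]
Step 3: flows [0->1,1=2] -> levels [8 9 8]
Step 4: flows [1->0,1->2] -> levels [9 7 9]
Step 5: flows [0->1,2->1] -> levels [8 9 8]
  -> period-2 cycle: step 5 state = step 3 state
  -> state at step 6: (6-3) mod 2 = 1, same as step 4 -> [9 7 9]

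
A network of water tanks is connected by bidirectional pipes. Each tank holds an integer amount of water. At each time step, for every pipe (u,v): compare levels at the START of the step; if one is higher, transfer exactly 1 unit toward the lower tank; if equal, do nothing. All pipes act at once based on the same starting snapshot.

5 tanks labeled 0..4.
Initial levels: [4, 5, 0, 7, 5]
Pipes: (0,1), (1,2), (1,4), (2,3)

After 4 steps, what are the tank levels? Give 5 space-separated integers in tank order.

Step 1: flows [1->0,1->2,1=4,3->2] -> levels [5 3 2 6 5]
Step 2: flows [0->1,1->2,4->1,3->2] -> levels [4 4 4 5 4]
Step 3: flows [0=1,1=2,1=4,3->2] -> levels [4 4 5 4 4]
Step 4: flows [0=1,2->1,1=4,2->3] -> levels [4 5 3 5 4]

Answer: 4 5 3 5 4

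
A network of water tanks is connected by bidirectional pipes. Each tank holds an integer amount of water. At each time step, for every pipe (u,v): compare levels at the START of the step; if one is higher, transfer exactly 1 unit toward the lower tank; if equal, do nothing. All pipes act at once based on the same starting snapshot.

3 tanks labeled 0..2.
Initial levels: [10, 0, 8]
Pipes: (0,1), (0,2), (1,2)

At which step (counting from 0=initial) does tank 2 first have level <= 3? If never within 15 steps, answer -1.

Answer: -1

Derivation:
Step 1: flows [0->1,0->2,2->1] -> levels [8 2 8]
Step 2: flows [0->1,0=2,2->1] -> levels [7 4 7]
Step 3: flows [0->1,0=2,2->1] -> levels [6 6 6]
Step 4: flows [0=1,0=2,1=2] -> levels [6 6 6]
  -> stable; tank 2 stays at 6 > 3
Tank 2 never reaches <=3 within 15 steps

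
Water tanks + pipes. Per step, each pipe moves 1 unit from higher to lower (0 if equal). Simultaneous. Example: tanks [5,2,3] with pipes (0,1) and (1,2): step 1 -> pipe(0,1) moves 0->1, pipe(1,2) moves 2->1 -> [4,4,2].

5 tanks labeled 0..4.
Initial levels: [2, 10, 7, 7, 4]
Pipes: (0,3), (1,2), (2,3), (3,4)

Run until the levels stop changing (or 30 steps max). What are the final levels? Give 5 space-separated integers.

Step 1: flows [3->0,1->2,2=3,3->4] -> levels [3 9 8 5 5]
Step 2: flows [3->0,1->2,2->3,3=4] -> levels [4 8 8 5 5]
Step 3: flows [3->0,1=2,2->3,3=4] -> levels [5 8 7 5 5]
Step 4: flows [0=3,1->2,2->3,3=4] -> levels [5 7 7 6 5]
Step 5: flows [3->0,1=2,2->3,3->4] -> levels [6 7 6 5 6]
Step 6: flows [0->3,1->2,2->3,4->3] -> levels [5 6 6 8 5]
Step 7: flows [3->0,1=2,3->2,3->4] -> levels [6 6 7 5 6]
Step 8: flows [0->3,2->1,2->3,4->3] -> levels [5 7 5 8 5]
Step 9: flows [3->0,1->2,3->2,3->4] -> levels [6 6 7 5 6]
  -> period-2 cycle: step 9 state = step 7 state; never stabilizes
  -> state at step 30: (30-7) mod 2 = 1, same as step 8 -> [5 7 5 8 5]

Answer: 5 7 5 8 5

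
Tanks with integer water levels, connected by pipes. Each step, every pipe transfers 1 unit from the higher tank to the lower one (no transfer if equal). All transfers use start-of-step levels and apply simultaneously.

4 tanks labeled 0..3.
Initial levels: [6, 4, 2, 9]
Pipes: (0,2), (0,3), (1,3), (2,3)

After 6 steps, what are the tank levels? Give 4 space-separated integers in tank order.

Answer: 5 6 6 4

Derivation:
Step 1: flows [0->2,3->0,3->1,3->2] -> levels [6 5 4 6]
Step 2: flows [0->2,0=3,3->1,3->2] -> levels [5 6 6 4]
Step 3: flows [2->0,0->3,1->3,2->3] -> levels [5 5 4 7]
Step 4: flows [0->2,3->0,3->1,3->2] -> levels [5 6 6 4]
  -> period-2 cycle: step 4 state = step 2 state
  -> state at step 6: (6-2) mod 2 = 0, same as step 2 -> [5 6 6 4]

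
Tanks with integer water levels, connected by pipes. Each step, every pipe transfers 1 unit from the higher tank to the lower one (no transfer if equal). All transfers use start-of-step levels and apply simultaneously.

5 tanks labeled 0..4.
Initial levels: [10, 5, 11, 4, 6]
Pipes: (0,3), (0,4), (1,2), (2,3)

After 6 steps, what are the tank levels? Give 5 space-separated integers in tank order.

Step 1: flows [0->3,0->4,2->1,2->3] -> levels [8 6 9 6 7]
Step 2: flows [0->3,0->4,2->1,2->3] -> levels [6 7 7 8 8]
Step 3: flows [3->0,4->0,1=2,3->2] -> levels [8 7 8 6 7]
Step 4: flows [0->3,0->4,2->1,2->3] -> levels [6 8 6 8 8]
Step 5: flows [3->0,4->0,1->2,3->2] -> levels [8 7 8 6 7]
  -> period-2 cycle: step 5 state = step 3 state
  -> state at step 6: (6-3) mod 2 = 1, same as step 4 -> [6 8 6 8 8]

Answer: 6 8 6 8 8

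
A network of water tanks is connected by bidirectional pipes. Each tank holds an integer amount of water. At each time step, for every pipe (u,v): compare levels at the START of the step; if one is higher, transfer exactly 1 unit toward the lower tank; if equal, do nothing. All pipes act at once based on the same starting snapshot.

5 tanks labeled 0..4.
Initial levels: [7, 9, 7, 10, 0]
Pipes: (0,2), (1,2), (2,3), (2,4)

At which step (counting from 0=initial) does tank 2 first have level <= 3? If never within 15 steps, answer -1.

Step 1: flows [0=2,1->2,3->2,2->4] -> levels [7 8 8 9 1]
Step 2: flows [2->0,1=2,3->2,2->4] -> levels [8 8 7 8 2]
Step 3: flows [0->2,1->2,3->2,2->4] -> levels [7 7 9 7 3]
Step 4: flows [2->0,2->1,2->3,2->4] -> levels [8 8 5 8 4]
Step 5: flows [0->2,1->2,3->2,2->4] -> levels [7 7 7 7 5]
Step 6: flows [0=2,1=2,2=3,2->4] -> levels [7 7 6 7 6]
Step 7: flows [0->2,1->2,3->2,2=4] -> levels [6 6 9 6 6]
Step 8: flows [2->0,2->1,2->3,2->4] -> levels [7 7 5 7 7]
Step 9: flows [0->2,1->2,3->2,4->2] -> levels [6 6 9 6 6]
  -> period-2 cycle (repeats step 7); tank 2 never drops to <=3
Tank 2 never reaches <=3 within 15 steps

Answer: -1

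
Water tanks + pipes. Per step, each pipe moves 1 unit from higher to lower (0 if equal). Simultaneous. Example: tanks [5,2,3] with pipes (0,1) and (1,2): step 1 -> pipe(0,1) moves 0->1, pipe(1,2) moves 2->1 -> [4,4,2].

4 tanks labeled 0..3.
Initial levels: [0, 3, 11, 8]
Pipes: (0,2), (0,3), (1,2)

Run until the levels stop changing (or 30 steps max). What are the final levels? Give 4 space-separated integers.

Answer: 4 5 7 6

Derivation:
Step 1: flows [2->0,3->0,2->1] -> levels [2 4 9 7]
Step 2: flows [2->0,3->0,2->1] -> levels [4 5 7 6]
Step 3: flows [2->0,3->0,2->1] -> levels [6 6 5 5]
Step 4: flows [0->2,0->3,1->2] -> levels [4 5 7 6]
  -> period-2 cycle: step 4 state = step 2 state; never stabilizes
  -> state at step 30: (30-2) mod 2 = 0, same as step 2 -> [4 5 7 6]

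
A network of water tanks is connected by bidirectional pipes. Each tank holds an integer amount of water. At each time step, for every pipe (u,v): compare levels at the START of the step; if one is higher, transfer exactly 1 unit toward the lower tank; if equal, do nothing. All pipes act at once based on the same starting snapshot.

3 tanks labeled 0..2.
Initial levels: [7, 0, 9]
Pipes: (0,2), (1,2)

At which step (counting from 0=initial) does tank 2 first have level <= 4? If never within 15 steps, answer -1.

Step 1: flows [2->0,2->1] -> levels [8 1 7]
Step 2: flows [0->2,2->1] -> levels [7 2 7]
Step 3: flows [0=2,2->1] -> levels [7 3 6]
Step 4: flows [0->2,2->1] -> levels [6 4 6]
Step 5: flows [0=2,2->1] -> levels [6 5 5]
Step 6: flows [0->2,1=2] -> levels [5 5 6]
Step 7: flows [2->0,2->1] -> levels [6 6 4]
Tank 2 first reaches <=4 at step 7

Answer: 7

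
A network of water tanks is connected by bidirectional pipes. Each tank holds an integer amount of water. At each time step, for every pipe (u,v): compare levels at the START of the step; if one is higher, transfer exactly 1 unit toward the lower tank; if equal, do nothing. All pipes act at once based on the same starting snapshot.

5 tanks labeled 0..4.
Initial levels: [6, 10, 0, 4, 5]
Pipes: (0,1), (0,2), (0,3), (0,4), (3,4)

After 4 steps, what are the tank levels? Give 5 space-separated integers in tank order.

Step 1: flows [1->0,0->2,0->3,0->4,4->3] -> levels [4 9 1 6 5]
Step 2: flows [1->0,0->2,3->0,4->0,3->4] -> levels [6 8 2 4 5]
Step 3: flows [1->0,0->2,0->3,0->4,4->3] -> levels [4 7 3 6 5]
Step 4: flows [1->0,0->2,3->0,4->0,3->4] -> levels [6 6 4 4 5]

Answer: 6 6 4 4 5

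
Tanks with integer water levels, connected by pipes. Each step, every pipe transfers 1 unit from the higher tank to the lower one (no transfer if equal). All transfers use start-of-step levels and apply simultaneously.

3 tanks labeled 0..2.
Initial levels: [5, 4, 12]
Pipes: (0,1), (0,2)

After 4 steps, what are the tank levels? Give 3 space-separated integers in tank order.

Answer: 7 6 8

Derivation:
Step 1: flows [0->1,2->0] -> levels [5 5 11]
Step 2: flows [0=1,2->0] -> levels [6 5 10]
Step 3: flows [0->1,2->0] -> levels [6 6 9]
Step 4: flows [0=1,2->0] -> levels [7 6 8]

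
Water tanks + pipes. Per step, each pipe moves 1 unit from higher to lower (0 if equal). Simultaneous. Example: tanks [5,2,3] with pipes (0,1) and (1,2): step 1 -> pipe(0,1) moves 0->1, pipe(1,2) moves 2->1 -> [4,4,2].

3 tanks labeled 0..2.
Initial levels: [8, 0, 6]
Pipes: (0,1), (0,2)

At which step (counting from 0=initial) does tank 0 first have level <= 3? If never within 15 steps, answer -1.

Answer: -1

Derivation:
Step 1: flows [0->1,0->2] -> levels [6 1 7]
Step 2: flows [0->1,2->0] -> levels [6 2 6]
Step 3: flows [0->1,0=2] -> levels [5 3 6]
Step 4: flows [0->1,2->0] -> levels [5 4 5]
Step 5: flows [0->1,0=2] -> levels [4 5 5]
Step 6: flows [1->0,2->0] -> levels [6 4 4]
Step 7: flows [0->1,0->2] -> levels [4 5 5]
  -> period-2 cycle (repeats step 5); tank 0 never drops to <=3
Tank 0 never reaches <=3 within 15 steps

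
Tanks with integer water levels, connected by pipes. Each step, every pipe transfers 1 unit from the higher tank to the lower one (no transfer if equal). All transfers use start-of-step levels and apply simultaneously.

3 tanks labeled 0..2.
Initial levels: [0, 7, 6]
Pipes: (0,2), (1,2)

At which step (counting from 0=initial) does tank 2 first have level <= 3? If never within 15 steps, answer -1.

Step 1: flows [2->0,1->2] -> levels [1 6 6]
Step 2: flows [2->0,1=2] -> levels [2 6 5]
Step 3: flows [2->0,1->2] -> levels [3 5 5]
Step 4: flows [2->0,1=2] -> levels [4 5 4]
Step 5: flows [0=2,1->2] -> levels [4 4 5]
Step 6: flows [2->0,2->1] -> levels [5 5 3]
Tank 2 first reaches <=3 at step 6

Answer: 6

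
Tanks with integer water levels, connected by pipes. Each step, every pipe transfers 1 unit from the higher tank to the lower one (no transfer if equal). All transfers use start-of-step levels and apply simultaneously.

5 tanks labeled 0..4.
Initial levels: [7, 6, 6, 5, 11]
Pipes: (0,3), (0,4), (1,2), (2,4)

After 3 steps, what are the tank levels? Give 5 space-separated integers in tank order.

Answer: 7 7 7 7 7

Derivation:
Step 1: flows [0->3,4->0,1=2,4->2] -> levels [7 6 7 6 9]
Step 2: flows [0->3,4->0,2->1,4->2] -> levels [7 7 7 7 7]
Step 3: flows [0=3,0=4,1=2,2=4] -> levels [7 7 7 7 7]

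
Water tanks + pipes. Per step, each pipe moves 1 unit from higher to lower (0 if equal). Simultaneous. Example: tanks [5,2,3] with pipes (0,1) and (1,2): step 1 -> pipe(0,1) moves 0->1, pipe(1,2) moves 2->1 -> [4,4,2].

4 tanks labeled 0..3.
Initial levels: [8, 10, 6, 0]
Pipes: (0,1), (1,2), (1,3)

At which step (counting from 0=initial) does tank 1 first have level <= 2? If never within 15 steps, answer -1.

Answer: -1

Derivation:
Step 1: flows [1->0,1->2,1->3] -> levels [9 7 7 1]
Step 2: flows [0->1,1=2,1->3] -> levels [8 7 7 2]
Step 3: flows [0->1,1=2,1->3] -> levels [7 7 7 3]
Step 4: flows [0=1,1=2,1->3] -> levels [7 6 7 4]
Step 5: flows [0->1,2->1,1->3] -> levels [6 7 6 5]
Step 6: flows [1->0,1->2,1->3] -> levels [7 4 7 6]
Step 7: flows [0->1,2->1,3->1] -> levels [6 7 6 5]
  -> period-2 cycle (repeats step 5); tank 1 never drops to <=2
Tank 1 never reaches <=2 within 15 steps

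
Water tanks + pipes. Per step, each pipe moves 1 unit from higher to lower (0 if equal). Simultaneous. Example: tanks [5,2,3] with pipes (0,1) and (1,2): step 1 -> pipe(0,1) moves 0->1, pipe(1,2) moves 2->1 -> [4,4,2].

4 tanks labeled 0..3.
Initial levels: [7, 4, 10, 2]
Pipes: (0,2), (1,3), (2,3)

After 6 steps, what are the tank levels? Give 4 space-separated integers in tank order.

Step 1: flows [2->0,1->3,2->3] -> levels [8 3 8 4]
Step 2: flows [0=2,3->1,2->3] -> levels [8 4 7 4]
Step 3: flows [0->2,1=3,2->3] -> levels [7 4 7 5]
Step 4: flows [0=2,3->1,2->3] -> levels [7 5 6 5]
Step 5: flows [0->2,1=3,2->3] -> levels [6 5 6 6]
Step 6: flows [0=2,3->1,2=3] -> levels [6 6 6 5]

Answer: 6 6 6 5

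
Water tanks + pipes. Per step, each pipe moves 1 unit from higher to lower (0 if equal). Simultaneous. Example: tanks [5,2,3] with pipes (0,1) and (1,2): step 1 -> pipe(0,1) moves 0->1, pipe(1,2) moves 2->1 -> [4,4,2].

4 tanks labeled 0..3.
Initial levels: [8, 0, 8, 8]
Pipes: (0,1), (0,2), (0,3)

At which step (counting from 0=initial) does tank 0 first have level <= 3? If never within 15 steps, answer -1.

Answer: -1

Derivation:
Step 1: flows [0->1,0=2,0=3] -> levels [7 1 8 8]
Step 2: flows [0->1,2->0,3->0] -> levels [8 2 7 7]
Step 3: flows [0->1,0->2,0->3] -> levels [5 3 8 8]
Step 4: flows [0->1,2->0,3->0] -> levels [6 4 7 7]
Step 5: flows [0->1,2->0,3->0] -> levels [7 5 6 6]
Step 6: flows [0->1,0->2,0->3] -> levels [4 6 7 7]
Step 7: flows [1->0,2->0,3->0] -> levels [7 5 6 6]
  -> period-2 cycle (repeats step 5); tank 0 never drops to <=3
Tank 0 never reaches <=3 within 15 steps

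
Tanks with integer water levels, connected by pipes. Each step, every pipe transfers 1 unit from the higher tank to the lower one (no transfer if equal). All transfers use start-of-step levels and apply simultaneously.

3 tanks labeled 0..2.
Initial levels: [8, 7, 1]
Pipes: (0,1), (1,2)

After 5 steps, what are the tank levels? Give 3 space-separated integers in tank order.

Step 1: flows [0->1,1->2] -> levels [7 7 2]
Step 2: flows [0=1,1->2] -> levels [7 6 3]
Step 3: flows [0->1,1->2] -> levels [6 6 4]
Step 4: flows [0=1,1->2] -> levels [6 5 5]
Step 5: flows [0->1,1=2] -> levels [5 6 5]

Answer: 5 6 5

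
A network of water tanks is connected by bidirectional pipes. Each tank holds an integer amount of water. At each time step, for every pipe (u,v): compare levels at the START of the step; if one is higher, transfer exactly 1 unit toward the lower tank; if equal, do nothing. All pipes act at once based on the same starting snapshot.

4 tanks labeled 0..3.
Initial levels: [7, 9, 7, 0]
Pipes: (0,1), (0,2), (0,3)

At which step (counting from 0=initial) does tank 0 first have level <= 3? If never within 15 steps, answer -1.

Answer: -1

Derivation:
Step 1: flows [1->0,0=2,0->3] -> levels [7 8 7 1]
Step 2: flows [1->0,0=2,0->3] -> levels [7 7 7 2]
Step 3: flows [0=1,0=2,0->3] -> levels [6 7 7 3]
Step 4: flows [1->0,2->0,0->3] -> levels [7 6 6 4]
Step 5: flows [0->1,0->2,0->3] -> levels [4 7 7 5]
Step 6: flows [1->0,2->0,3->0] -> levels [7 6 6 4]
  -> period-2 cycle (repeats step 4); tank 0 never drops to <=3
Tank 0 never reaches <=3 within 15 steps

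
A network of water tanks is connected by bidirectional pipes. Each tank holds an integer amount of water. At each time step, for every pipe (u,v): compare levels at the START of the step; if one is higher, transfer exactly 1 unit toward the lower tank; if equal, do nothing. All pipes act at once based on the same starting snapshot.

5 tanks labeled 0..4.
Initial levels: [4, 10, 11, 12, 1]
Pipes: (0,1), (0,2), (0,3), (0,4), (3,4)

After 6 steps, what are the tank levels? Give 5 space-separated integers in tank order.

Answer: 6 8 8 8 8

Derivation:
Step 1: flows [1->0,2->0,3->0,0->4,3->4] -> levels [6 9 10 10 3]
Step 2: flows [1->0,2->0,3->0,0->4,3->4] -> levels [8 8 9 8 5]
Step 3: flows [0=1,2->0,0=3,0->4,3->4] -> levels [8 8 8 7 7]
Step 4: flows [0=1,0=2,0->3,0->4,3=4] -> levels [6 8 8 8 8]
Step 5: flows [1->0,2->0,3->0,4->0,3=4] -> levels [10 7 7 7 7]
Step 6: flows [0->1,0->2,0->3,0->4,3=4] -> levels [6 8 8 8 8]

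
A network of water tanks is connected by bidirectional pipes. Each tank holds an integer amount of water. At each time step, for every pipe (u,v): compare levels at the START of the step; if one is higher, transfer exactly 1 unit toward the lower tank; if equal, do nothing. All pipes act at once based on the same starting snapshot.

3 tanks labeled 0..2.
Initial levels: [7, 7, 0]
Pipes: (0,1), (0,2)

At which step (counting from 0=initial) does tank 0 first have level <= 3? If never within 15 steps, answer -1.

Answer: -1

Derivation:
Step 1: flows [0=1,0->2] -> levels [6 7 1]
Step 2: flows [1->0,0->2] -> levels [6 6 2]
Step 3: flows [0=1,0->2] -> levels [5 6 3]
Step 4: flows [1->0,0->2] -> levels [5 5 4]
Step 5: flows [0=1,0->2] -> levels [4 5 5]
Step 6: flows [1->0,2->0] -> levels [6 4 4]
Step 7: flows [0->1,0->2] -> levels [4 5 5]
  -> period-2 cycle (repeats step 5); tank 0 never drops to <=3
Tank 0 never reaches <=3 within 15 steps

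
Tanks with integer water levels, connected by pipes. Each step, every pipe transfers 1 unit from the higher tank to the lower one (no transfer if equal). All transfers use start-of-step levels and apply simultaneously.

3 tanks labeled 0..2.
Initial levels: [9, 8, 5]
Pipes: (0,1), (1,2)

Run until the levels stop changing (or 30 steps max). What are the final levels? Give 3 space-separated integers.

Answer: 8 6 8

Derivation:
Step 1: flows [0->1,1->2] -> levels [8 8 6]
Step 2: flows [0=1,1->2] -> levels [8 7 7]
Step 3: flows [0->1,1=2] -> levels [7 8 7]
Step 4: flows [1->0,1->2] -> levels [8 6 8]
Step 5: flows [0->1,2->1] -> levels [7 8 7]
  -> period-2 cycle: step 5 state = step 3 state; never stabilizes
  -> state at step 30: (30-3) mod 2 = 1, same as step 4 -> [8 6 8]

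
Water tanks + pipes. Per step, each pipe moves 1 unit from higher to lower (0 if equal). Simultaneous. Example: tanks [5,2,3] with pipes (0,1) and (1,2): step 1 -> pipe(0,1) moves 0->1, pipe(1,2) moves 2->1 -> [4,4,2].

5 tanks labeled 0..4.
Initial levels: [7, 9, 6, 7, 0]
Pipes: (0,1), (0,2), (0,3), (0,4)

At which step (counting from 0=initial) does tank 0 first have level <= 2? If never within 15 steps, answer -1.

Step 1: flows [1->0,0->2,0=3,0->4] -> levels [6 8 7 7 1]
Step 2: flows [1->0,2->0,3->0,0->4] -> levels [8 7 6 6 2]
Step 3: flows [0->1,0->2,0->3,0->4] -> levels [4 8 7 7 3]
Step 4: flows [1->0,2->0,3->0,0->4] -> levels [6 7 6 6 4]
Step 5: flows [1->0,0=2,0=3,0->4] -> levels [6 6 6 6 5]
Step 6: flows [0=1,0=2,0=3,0->4] -> levels [5 6 6 6 6]
Step 7: flows [1->0,2->0,3->0,4->0] -> levels [9 5 5 5 5]
Step 8: flows [0->1,0->2,0->3,0->4] -> levels [5 6 6 6 6]
  -> period-2 cycle (repeats step 6); tank 0 never drops to <=2
Tank 0 never reaches <=2 within 15 steps

Answer: -1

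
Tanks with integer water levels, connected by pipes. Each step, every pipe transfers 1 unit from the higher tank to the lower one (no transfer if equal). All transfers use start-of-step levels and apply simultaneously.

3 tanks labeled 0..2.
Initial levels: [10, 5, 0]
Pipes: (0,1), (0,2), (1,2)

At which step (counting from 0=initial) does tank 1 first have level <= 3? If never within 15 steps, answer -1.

Step 1: flows [0->1,0->2,1->2] -> levels [8 5 2]
Step 2: flows [0->1,0->2,1->2] -> levels [6 5 4]
Step 3: flows [0->1,0->2,1->2] -> levels [4 5 6]
Step 4: flows [1->0,2->0,2->1] -> levels [6 5 4]
  -> period-2 cycle (repeats step 2); tank 1 never drops to <=3
Tank 1 never reaches <=3 within 15 steps

Answer: -1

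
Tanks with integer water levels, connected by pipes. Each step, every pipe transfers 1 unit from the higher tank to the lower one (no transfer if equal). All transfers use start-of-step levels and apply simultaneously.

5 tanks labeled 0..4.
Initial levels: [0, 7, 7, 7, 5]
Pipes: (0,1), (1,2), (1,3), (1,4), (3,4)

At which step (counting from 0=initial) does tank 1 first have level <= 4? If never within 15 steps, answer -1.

Answer: 3

Derivation:
Step 1: flows [1->0,1=2,1=3,1->4,3->4] -> levels [1 5 7 6 7]
Step 2: flows [1->0,2->1,3->1,4->1,4->3] -> levels [2 7 6 6 5]
Step 3: flows [1->0,1->2,1->3,1->4,3->4] -> levels [3 3 7 6 7]
Tank 1 first reaches <=4 at step 3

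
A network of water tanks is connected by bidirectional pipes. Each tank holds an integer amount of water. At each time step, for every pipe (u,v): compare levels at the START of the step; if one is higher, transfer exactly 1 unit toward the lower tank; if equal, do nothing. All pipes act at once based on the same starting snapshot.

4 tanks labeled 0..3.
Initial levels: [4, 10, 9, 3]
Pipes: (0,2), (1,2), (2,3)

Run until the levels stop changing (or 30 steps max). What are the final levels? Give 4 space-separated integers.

Step 1: flows [2->0,1->2,2->3] -> levels [5 9 8 4]
Step 2: flows [2->0,1->2,2->3] -> levels [6 8 7 5]
Step 3: flows [2->0,1->2,2->3] -> levels [7 7 6 6]
Step 4: flows [0->2,1->2,2=3] -> levels [6 6 8 6]
Step 5: flows [2->0,2->1,2->3] -> levels [7 7 5 7]
Step 6: flows [0->2,1->2,3->2] -> levels [6 6 8 6]
  -> period-2 cycle: step 6 state = step 4 state; never stabilizes
  -> state at step 30: (30-4) mod 2 = 0, same as step 4 -> [6 6 8 6]

Answer: 6 6 8 6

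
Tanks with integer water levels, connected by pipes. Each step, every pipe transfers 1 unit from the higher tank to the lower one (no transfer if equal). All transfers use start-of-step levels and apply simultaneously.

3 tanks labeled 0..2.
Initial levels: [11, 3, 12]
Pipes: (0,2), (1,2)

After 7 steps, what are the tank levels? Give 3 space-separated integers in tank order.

Answer: 8 8 10

Derivation:
Step 1: flows [2->0,2->1] -> levels [12 4 10]
Step 2: flows [0->2,2->1] -> levels [11 5 10]
Step 3: flows [0->2,2->1] -> levels [10 6 10]
Step 4: flows [0=2,2->1] -> levels [10 7 9]
Step 5: flows [0->2,2->1] -> levels [9 8 9]
Step 6: flows [0=2,2->1] -> levels [9 9 8]
Step 7: flows [0->2,1->2] -> levels [8 8 10]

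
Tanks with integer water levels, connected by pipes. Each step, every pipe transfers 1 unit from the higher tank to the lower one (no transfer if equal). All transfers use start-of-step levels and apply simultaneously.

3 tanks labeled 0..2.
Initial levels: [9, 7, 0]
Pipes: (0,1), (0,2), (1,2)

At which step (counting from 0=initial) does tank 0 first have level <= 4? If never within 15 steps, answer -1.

Answer: -1

Derivation:
Step 1: flows [0->1,0->2,1->2] -> levels [7 7 2]
Step 2: flows [0=1,0->2,1->2] -> levels [6 6 4]
Step 3: flows [0=1,0->2,1->2] -> levels [5 5 6]
Step 4: flows [0=1,2->0,2->1] -> levels [6 6 4]
  -> period-2 cycle (repeats step 2); tank 0 never drops to <=4
Tank 0 never reaches <=4 within 15 steps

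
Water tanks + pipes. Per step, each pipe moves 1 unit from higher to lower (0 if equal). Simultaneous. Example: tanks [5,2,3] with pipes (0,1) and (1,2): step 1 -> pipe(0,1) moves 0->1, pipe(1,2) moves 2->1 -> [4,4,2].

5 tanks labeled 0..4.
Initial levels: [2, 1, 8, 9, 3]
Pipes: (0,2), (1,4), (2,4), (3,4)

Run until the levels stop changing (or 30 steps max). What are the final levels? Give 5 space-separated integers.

Answer: 5 4 3 5 6

Derivation:
Step 1: flows [2->0,4->1,2->4,3->4] -> levels [3 2 6 8 4]
Step 2: flows [2->0,4->1,2->4,3->4] -> levels [4 3 4 7 5]
Step 3: flows [0=2,4->1,4->2,3->4] -> levels [4 4 5 6 4]
Step 4: flows [2->0,1=4,2->4,3->4] -> levels [5 4 3 5 6]
Step 5: flows [0->2,4->1,4->2,4->3] -> levels [4 5 5 6 3]
Step 6: flows [2->0,1->4,2->4,3->4] -> levels [5 4 3 5 6]
  -> period-2 cycle: step 6 state = step 4 state; never stabilizes
  -> state at step 30: (30-4) mod 2 = 0, same as step 4 -> [5 4 3 5 6]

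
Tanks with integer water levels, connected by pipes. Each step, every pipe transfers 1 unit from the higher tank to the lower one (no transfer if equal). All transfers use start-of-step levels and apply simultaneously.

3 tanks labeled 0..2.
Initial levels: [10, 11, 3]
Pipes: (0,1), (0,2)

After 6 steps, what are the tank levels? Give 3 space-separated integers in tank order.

Step 1: flows [1->0,0->2] -> levels [10 10 4]
Step 2: flows [0=1,0->2] -> levels [9 10 5]
Step 3: flows [1->0,0->2] -> levels [9 9 6]
Step 4: flows [0=1,0->2] -> levels [8 9 7]
Step 5: flows [1->0,0->2] -> levels [8 8 8]
Step 6: flows [0=1,0=2] -> levels [8 8 8]

Answer: 8 8 8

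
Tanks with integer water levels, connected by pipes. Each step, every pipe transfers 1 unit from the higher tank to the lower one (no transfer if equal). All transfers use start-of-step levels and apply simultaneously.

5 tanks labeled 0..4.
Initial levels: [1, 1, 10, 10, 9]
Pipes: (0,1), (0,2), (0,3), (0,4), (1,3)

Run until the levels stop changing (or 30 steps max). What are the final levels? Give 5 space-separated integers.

Answer: 4 6 7 7 7

Derivation:
Step 1: flows [0=1,2->0,3->0,4->0,3->1] -> levels [4 2 9 8 8]
Step 2: flows [0->1,2->0,3->0,4->0,3->1] -> levels [6 4 8 6 7]
Step 3: flows [0->1,2->0,0=3,4->0,3->1] -> levels [7 6 7 5 6]
Step 4: flows [0->1,0=2,0->3,0->4,1->3] -> levels [4 6 7 7 7]
Step 5: flows [1->0,2->0,3->0,4->0,3->1] -> levels [8 6 6 5 6]
Step 6: flows [0->1,0->2,0->3,0->4,1->3] -> levels [4 6 7 7 7]
  -> period-2 cycle: step 6 state = step 4 state; never stabilizes
  -> state at step 30: (30-4) mod 2 = 0, same as step 4 -> [4 6 7 7 7]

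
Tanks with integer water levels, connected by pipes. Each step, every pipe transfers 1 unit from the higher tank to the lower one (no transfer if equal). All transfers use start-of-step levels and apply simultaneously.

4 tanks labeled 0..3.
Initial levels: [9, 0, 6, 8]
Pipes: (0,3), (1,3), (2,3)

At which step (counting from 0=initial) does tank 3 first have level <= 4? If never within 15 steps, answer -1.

Answer: 5

Derivation:
Step 1: flows [0->3,3->1,3->2] -> levels [8 1 7 7]
Step 2: flows [0->3,3->1,2=3] -> levels [7 2 7 7]
Step 3: flows [0=3,3->1,2=3] -> levels [7 3 7 6]
Step 4: flows [0->3,3->1,2->3] -> levels [6 4 6 7]
Step 5: flows [3->0,3->1,3->2] -> levels [7 5 7 4]
Tank 3 first reaches <=4 at step 5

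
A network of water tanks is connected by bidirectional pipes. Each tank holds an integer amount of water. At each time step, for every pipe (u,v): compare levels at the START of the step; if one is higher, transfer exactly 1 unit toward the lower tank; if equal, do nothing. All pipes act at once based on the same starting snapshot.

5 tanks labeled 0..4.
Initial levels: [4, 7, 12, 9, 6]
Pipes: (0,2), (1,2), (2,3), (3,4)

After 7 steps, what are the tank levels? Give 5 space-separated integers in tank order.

Step 1: flows [2->0,2->1,2->3,3->4] -> levels [5 8 9 9 7]
Step 2: flows [2->0,2->1,2=3,3->4] -> levels [6 9 7 8 8]
Step 3: flows [2->0,1->2,3->2,3=4] -> levels [7 8 8 7 8]
Step 4: flows [2->0,1=2,2->3,4->3] -> levels [8 8 6 9 7]
Step 5: flows [0->2,1->2,3->2,3->4] -> levels [7 7 9 7 8]
Step 6: flows [2->0,2->1,2->3,4->3] -> levels [8 8 6 9 7]
  -> period-2 cycle: step 6 state = step 4 state
  -> state at step 7: (7-4) mod 2 = 1, same as step 5 -> [7 7 9 7 8]

Answer: 7 7 9 7 8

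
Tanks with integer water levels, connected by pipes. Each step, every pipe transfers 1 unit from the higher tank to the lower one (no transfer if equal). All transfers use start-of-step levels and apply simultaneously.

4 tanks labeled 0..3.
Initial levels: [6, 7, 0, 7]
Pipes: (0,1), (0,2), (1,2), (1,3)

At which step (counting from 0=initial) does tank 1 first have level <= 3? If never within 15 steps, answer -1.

Answer: -1

Derivation:
Step 1: flows [1->0,0->2,1->2,1=3] -> levels [6 5 2 7]
Step 2: flows [0->1,0->2,1->2,3->1] -> levels [4 6 4 6]
Step 3: flows [1->0,0=2,1->2,1=3] -> levels [5 4 5 6]
Step 4: flows [0->1,0=2,2->1,3->1] -> levels [4 7 4 5]
Step 5: flows [1->0,0=2,1->2,1->3] -> levels [5 4 5 6]
  -> period-2 cycle (repeats step 3); tank 1 never drops to <=3
Tank 1 never reaches <=3 within 15 steps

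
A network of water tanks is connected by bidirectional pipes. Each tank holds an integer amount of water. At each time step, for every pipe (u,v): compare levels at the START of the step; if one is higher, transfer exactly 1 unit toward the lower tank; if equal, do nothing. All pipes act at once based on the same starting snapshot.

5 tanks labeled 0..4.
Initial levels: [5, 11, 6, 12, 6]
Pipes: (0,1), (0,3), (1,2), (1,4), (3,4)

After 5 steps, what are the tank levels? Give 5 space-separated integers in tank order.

Answer: 7 9 7 10 7

Derivation:
Step 1: flows [1->0,3->0,1->2,1->4,3->4] -> levels [7 8 7 10 8]
Step 2: flows [1->0,3->0,1->2,1=4,3->4] -> levels [9 6 8 8 9]
Step 3: flows [0->1,0->3,2->1,4->1,4->3] -> levels [7 9 7 10 7]
Step 4: flows [1->0,3->0,1->2,1->4,3->4] -> levels [9 6 8 8 9]
  -> period-2 cycle: step 4 state = step 2 state
  -> state at step 5: (5-2) mod 2 = 1, same as step 3 -> [7 9 7 10 7]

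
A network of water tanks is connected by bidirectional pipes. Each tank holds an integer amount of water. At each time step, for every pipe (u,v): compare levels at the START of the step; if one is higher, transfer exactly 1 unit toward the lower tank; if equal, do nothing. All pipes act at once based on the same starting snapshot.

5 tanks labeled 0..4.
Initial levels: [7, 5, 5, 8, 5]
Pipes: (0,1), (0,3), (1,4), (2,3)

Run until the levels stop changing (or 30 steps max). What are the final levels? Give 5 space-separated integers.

Answer: 5 7 6 7 5

Derivation:
Step 1: flows [0->1,3->0,1=4,3->2] -> levels [7 6 6 6 5]
Step 2: flows [0->1,0->3,1->4,2=3] -> levels [5 6 6 7 6]
Step 3: flows [1->0,3->0,1=4,3->2] -> levels [7 5 7 5 6]
Step 4: flows [0->1,0->3,4->1,2->3] -> levels [5 7 6 7 5]
Step 5: flows [1->0,3->0,1->4,3->2] -> levels [7 5 7 5 6]
  -> period-2 cycle: step 5 state = step 3 state; never stabilizes
  -> state at step 30: (30-3) mod 2 = 1, same as step 4 -> [5 7 6 7 5]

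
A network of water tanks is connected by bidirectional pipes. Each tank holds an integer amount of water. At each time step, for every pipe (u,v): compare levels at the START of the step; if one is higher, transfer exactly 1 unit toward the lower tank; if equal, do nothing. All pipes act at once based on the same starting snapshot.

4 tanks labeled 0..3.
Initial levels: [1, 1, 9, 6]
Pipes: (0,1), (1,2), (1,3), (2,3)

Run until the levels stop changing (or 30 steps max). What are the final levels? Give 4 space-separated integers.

Answer: 4 3 5 5

Derivation:
Step 1: flows [0=1,2->1,3->1,2->3] -> levels [1 3 7 6]
Step 2: flows [1->0,2->1,3->1,2->3] -> levels [2 4 5 6]
Step 3: flows [1->0,2->1,3->1,3->2] -> levels [3 5 5 4]
Step 4: flows [1->0,1=2,1->3,2->3] -> levels [4 3 4 6]
Step 5: flows [0->1,2->1,3->1,3->2] -> levels [3 6 4 4]
Step 6: flows [1->0,1->2,1->3,2=3] -> levels [4 3 5 5]
Step 7: flows [0->1,2->1,3->1,2=3] -> levels [3 6 4 4]
  -> period-2 cycle: step 7 state = step 5 state; never stabilizes
  -> state at step 30: (30-5) mod 2 = 1, same as step 6 -> [4 3 5 5]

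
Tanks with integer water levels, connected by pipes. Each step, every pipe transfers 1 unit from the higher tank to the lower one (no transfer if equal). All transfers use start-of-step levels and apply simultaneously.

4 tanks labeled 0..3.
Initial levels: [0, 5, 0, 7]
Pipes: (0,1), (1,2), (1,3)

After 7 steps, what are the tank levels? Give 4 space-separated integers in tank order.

Answer: 3 2 3 4

Derivation:
Step 1: flows [1->0,1->2,3->1] -> levels [1 4 1 6]
Step 2: flows [1->0,1->2,3->1] -> levels [2 3 2 5]
Step 3: flows [1->0,1->2,3->1] -> levels [3 2 3 4]
Step 4: flows [0->1,2->1,3->1] -> levels [2 5 2 3]
Step 5: flows [1->0,1->2,1->3] -> levels [3 2 3 4]
  -> period-2 cycle: step 5 state = step 3 state
  -> state at step 7: (7-3) mod 2 = 0, same as step 3 -> [3 2 3 4]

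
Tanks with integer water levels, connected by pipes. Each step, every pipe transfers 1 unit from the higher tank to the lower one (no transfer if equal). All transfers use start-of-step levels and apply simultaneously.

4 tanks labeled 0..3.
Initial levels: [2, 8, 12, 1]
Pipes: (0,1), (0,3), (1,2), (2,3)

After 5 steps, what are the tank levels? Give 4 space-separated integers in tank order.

Answer: 5 6 5 7

Derivation:
Step 1: flows [1->0,0->3,2->1,2->3] -> levels [2 8 10 3]
Step 2: flows [1->0,3->0,2->1,2->3] -> levels [4 8 8 3]
Step 3: flows [1->0,0->3,1=2,2->3] -> levels [4 7 7 5]
Step 4: flows [1->0,3->0,1=2,2->3] -> levels [6 6 6 5]
Step 5: flows [0=1,0->3,1=2,2->3] -> levels [5 6 5 7]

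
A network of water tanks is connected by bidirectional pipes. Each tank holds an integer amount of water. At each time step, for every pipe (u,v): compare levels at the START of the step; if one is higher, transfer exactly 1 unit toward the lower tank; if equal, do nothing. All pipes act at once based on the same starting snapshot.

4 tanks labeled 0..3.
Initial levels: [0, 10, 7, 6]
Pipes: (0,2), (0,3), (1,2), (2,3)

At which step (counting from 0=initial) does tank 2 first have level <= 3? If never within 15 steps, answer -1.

Answer: -1

Derivation:
Step 1: flows [2->0,3->0,1->2,2->3] -> levels [2 9 6 6]
Step 2: flows [2->0,3->0,1->2,2=3] -> levels [4 8 6 5]
Step 3: flows [2->0,3->0,1->2,2->3] -> levels [6 7 5 5]
Step 4: flows [0->2,0->3,1->2,2=3] -> levels [4 6 7 6]
Step 5: flows [2->0,3->0,2->1,2->3] -> levels [6 7 4 6]
Step 6: flows [0->2,0=3,1->2,3->2] -> levels [5 6 7 5]
Step 7: flows [2->0,0=3,2->1,2->3] -> levels [6 7 4 6]
  -> period-2 cycle (repeats step 5); tank 2 never drops to <=3
Tank 2 never reaches <=3 within 15 steps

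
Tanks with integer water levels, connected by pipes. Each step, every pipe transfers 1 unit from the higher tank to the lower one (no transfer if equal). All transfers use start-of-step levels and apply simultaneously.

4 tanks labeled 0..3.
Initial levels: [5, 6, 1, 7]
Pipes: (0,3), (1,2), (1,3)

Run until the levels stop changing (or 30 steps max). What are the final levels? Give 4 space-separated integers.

Answer: 5 6 4 4

Derivation:
Step 1: flows [3->0,1->2,3->1] -> levels [6 6 2 5]
Step 2: flows [0->3,1->2,1->3] -> levels [5 4 3 7]
Step 3: flows [3->0,1->2,3->1] -> levels [6 4 4 5]
Step 4: flows [0->3,1=2,3->1] -> levels [5 5 4 5]
Step 5: flows [0=3,1->2,1=3] -> levels [5 4 5 5]
Step 6: flows [0=3,2->1,3->1] -> levels [5 6 4 4]
Step 7: flows [0->3,1->2,1->3] -> levels [4 4 5 6]
Step 8: flows [3->0,2->1,3->1] -> levels [5 6 4 4]
  -> period-2 cycle: step 8 state = step 6 state; never stabilizes
  -> state at step 30: (30-6) mod 2 = 0, same as step 6 -> [5 6 4 4]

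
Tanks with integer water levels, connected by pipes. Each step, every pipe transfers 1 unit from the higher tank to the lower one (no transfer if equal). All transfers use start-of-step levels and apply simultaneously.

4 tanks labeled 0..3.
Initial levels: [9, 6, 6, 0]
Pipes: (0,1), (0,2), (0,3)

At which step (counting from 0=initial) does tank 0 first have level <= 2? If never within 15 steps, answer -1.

Answer: -1

Derivation:
Step 1: flows [0->1,0->2,0->3] -> levels [6 7 7 1]
Step 2: flows [1->0,2->0,0->3] -> levels [7 6 6 2]
Step 3: flows [0->1,0->2,0->3] -> levels [4 7 7 3]
Step 4: flows [1->0,2->0,0->3] -> levels [5 6 6 4]
Step 5: flows [1->0,2->0,0->3] -> levels [6 5 5 5]
Step 6: flows [0->1,0->2,0->3] -> levels [3 6 6 6]
Step 7: flows [1->0,2->0,3->0] -> levels [6 5 5 5]
  -> period-2 cycle (repeats step 5); tank 0 never drops to <=2
Tank 0 never reaches <=2 within 15 steps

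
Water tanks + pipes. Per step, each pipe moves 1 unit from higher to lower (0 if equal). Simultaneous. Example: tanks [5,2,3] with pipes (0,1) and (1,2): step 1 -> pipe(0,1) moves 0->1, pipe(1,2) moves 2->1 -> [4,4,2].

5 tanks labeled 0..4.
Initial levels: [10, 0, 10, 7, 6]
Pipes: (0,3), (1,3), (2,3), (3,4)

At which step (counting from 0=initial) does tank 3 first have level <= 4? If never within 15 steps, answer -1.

Step 1: flows [0->3,3->1,2->3,3->4] -> levels [9 1 9 7 7]
Step 2: flows [0->3,3->1,2->3,3=4] -> levels [8 2 8 8 7]
Step 3: flows [0=3,3->1,2=3,3->4] -> levels [8 3 8 6 8]
Step 4: flows [0->3,3->1,2->3,4->3] -> levels [7 4 7 8 7]
Step 5: flows [3->0,3->1,3->2,3->4] -> levels [8 5 8 4 8]
Tank 3 first reaches <=4 at step 5

Answer: 5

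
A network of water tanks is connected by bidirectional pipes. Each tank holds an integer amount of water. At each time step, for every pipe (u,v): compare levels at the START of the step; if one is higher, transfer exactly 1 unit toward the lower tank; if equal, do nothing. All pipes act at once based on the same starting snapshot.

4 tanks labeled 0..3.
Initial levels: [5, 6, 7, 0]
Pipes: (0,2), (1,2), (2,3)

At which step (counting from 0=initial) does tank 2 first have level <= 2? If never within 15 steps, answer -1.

Step 1: flows [2->0,2->1,2->3] -> levels [6 7 4 1]
Step 2: flows [0->2,1->2,2->3] -> levels [5 6 5 2]
Step 3: flows [0=2,1->2,2->3] -> levels [5 5 5 3]
Step 4: flows [0=2,1=2,2->3] -> levels [5 5 4 4]
Step 5: flows [0->2,1->2,2=3] -> levels [4 4 6 4]
Step 6: flows [2->0,2->1,2->3] -> levels [5 5 3 5]
Step 7: flows [0->2,1->2,3->2] -> levels [4 4 6 4]
  -> period-2 cycle (repeats step 5); tank 2 never drops to <=2
Tank 2 never reaches <=2 within 15 steps

Answer: -1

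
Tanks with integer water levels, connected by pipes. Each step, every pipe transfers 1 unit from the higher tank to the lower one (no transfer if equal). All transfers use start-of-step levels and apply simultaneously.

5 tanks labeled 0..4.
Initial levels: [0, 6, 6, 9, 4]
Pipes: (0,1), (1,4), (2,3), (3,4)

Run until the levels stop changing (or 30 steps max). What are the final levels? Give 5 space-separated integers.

Step 1: flows [1->0,1->4,3->2,3->4] -> levels [1 4 7 7 6]
Step 2: flows [1->0,4->1,2=3,3->4] -> levels [2 4 7 6 6]
Step 3: flows [1->0,4->1,2->3,3=4] -> levels [3 4 6 7 5]
Step 4: flows [1->0,4->1,3->2,3->4] -> levels [4 4 7 5 5]
Step 5: flows [0=1,4->1,2->3,3=4] -> levels [4 5 6 6 4]
Step 6: flows [1->0,1->4,2=3,3->4] -> levels [5 3 6 5 6]
Step 7: flows [0->1,4->1,2->3,4->3] -> levels [4 5 5 7 4]
Step 8: flows [1->0,1->4,3->2,3->4] -> levels [5 3 6 5 6]
  -> period-2 cycle: step 8 state = step 6 state; never stabilizes
  -> state at step 30: (30-6) mod 2 = 0, same as step 6 -> [5 3 6 5 6]

Answer: 5 3 6 5 6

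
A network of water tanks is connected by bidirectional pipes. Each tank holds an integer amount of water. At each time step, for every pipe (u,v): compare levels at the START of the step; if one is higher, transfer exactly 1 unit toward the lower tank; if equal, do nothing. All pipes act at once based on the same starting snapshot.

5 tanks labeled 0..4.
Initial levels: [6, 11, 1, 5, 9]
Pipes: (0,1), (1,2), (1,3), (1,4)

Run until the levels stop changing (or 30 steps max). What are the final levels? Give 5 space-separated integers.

Answer: 7 4 6 7 8

Derivation:
Step 1: flows [1->0,1->2,1->3,1->4] -> levels [7 7 2 6 10]
Step 2: flows [0=1,1->2,1->3,4->1] -> levels [7 6 3 7 9]
Step 3: flows [0->1,1->2,3->1,4->1] -> levels [6 8 4 6 8]
Step 4: flows [1->0,1->2,1->3,1=4] -> levels [7 5 5 7 8]
Step 5: flows [0->1,1=2,3->1,4->1] -> levels [6 8 5 6 7]
Step 6: flows [1->0,1->2,1->3,1->4] -> levels [7 4 6 7 8]
Step 7: flows [0->1,2->1,3->1,4->1] -> levels [6 8 5 6 7]
  -> period-2 cycle: step 7 state = step 5 state; never stabilizes
  -> state at step 30: (30-5) mod 2 = 1, same as step 6 -> [7 4 6 7 8]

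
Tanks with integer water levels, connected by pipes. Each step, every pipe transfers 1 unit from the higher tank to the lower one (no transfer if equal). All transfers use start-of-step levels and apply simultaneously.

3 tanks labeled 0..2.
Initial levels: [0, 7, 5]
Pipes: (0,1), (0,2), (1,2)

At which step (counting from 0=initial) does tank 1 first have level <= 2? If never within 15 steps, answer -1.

Answer: -1

Derivation:
Step 1: flows [1->0,2->0,1->2] -> levels [2 5 5]
Step 2: flows [1->0,2->0,1=2] -> levels [4 4 4]
Step 3: flows [0=1,0=2,1=2] -> levels [4 4 4]
  -> stable; tank 1 stays at 4 > 2
Tank 1 never reaches <=2 within 15 steps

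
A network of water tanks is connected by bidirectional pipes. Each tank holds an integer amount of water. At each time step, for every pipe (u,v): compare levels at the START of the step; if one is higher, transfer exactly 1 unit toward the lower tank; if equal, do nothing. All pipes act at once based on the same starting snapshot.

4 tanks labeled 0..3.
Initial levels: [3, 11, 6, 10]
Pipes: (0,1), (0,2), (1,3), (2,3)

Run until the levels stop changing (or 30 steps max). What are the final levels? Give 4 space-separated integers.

Answer: 8 8 7 7

Derivation:
Step 1: flows [1->0,2->0,1->3,3->2] -> levels [5 9 6 10]
Step 2: flows [1->0,2->0,3->1,3->2] -> levels [7 9 6 8]
Step 3: flows [1->0,0->2,1->3,3->2] -> levels [7 7 8 8]
Step 4: flows [0=1,2->0,3->1,2=3] -> levels [8 8 7 7]
Step 5: flows [0=1,0->2,1->3,2=3] -> levels [7 7 8 8]
  -> period-2 cycle: step 5 state = step 3 state; never stabilizes
  -> state at step 30: (30-3) mod 2 = 1, same as step 4 -> [8 8 7 7]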